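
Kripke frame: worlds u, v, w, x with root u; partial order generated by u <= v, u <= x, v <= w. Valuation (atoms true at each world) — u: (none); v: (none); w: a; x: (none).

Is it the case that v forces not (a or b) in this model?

No

v does not force not (a or b) since w is accessible from v and w forces a or b.
w forces a or b via the disjunct a.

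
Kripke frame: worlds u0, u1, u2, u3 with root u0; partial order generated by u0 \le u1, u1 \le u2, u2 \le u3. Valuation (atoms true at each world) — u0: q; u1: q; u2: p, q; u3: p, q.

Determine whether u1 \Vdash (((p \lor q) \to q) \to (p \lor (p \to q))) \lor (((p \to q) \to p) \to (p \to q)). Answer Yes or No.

u1 \Vdash (((p \lor q) \to q) \to (p \lor (p \to q))) \lor (((p \to q) \to p) \to (p \to q)) via the disjunct ((p \lor q) \to q) \to (p \lor (p \to q)).

Yes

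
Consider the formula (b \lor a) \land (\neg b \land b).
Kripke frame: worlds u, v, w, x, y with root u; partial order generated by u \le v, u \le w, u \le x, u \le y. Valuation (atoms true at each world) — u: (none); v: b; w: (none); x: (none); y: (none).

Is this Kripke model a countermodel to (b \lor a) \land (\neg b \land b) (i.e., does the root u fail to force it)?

u \nVdash (b \lor a) \land (\neg b \land b) since u fails b \lor a.
So the root u does not force (b \lor a) \land (\neg b \land b); the model is a countermodel.

Yes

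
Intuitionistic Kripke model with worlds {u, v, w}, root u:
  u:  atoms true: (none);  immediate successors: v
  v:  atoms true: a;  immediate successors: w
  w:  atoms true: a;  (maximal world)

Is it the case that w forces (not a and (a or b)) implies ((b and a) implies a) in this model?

w forces (not a and (a or b)) implies ((b and a) implies a) vacuously: no world accessible from w forces the antecedent not a and (a or b).

Yes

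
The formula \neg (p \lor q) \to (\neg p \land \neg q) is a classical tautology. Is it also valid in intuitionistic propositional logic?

This is a constructively valid De Morgan direction (negated disjunction to conjunction of negations), which is intuitionistically derivable.
From \neg (p \lor q): if p held then p \lor q would, contradiction — so \neg p; similarly \neg q.

Yes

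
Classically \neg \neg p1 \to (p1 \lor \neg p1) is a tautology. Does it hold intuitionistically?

This is a variant of double-negation elimination (deriving excluded middle from double negation), which is not intuitionistically valid.
A Kripke countermodel: worlds 0, 1; order generated by 0 \le 1; atoms true at each world — 0:{}; 1:{p1}.
0 \nVdash \neg \neg p1 \to (p1 \lor \neg p1): already at 0 itself, 0 \Vdash \neg \neg p1 but 0 \nVdash p1 \lor \neg p1.
0 \nVdash p1 \lor \neg p1: neither disjunct is forced at 0.
0 lacks atom p1, so 0 \nVdash p1.
So the root 0 does not force the formula.

No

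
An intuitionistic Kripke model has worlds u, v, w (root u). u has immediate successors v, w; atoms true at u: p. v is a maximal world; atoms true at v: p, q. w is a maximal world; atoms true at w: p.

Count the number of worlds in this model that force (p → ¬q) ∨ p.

3

u: forces it.
v: forces it.
w: forces it.
Worlds forcing the formula: {u, v, w}.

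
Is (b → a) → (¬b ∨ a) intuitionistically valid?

This is the material-implication-as-disjunction principle, which is not intuitionistically valid.
A Kripke countermodel: worlds 0, 1; order generated by 0 ≤ 1; atoms true at each world — 0:{}; 1:{a,b}.
0 ⊮ (b → a) → (¬b ∨ a): already at 0 itself, 0 ⊩ b → a but 0 ⊮ ¬b ∨ a.
0 ⊮ ¬b ∨ a: neither disjunct is forced at 0.
0 ⊮ ¬b since 1 is accessible from 0 and 1 ⊩ b.
So the root 0 does not force the formula.

No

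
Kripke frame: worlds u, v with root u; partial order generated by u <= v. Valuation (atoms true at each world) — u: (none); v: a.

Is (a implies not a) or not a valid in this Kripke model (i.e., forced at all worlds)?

No

Not every world: u does not force (a implies not a) or not a.
u does not force (a implies not a) or not a: neither disjunct is forced at u.
u does not force a implies not a: at the accessible world v, v forces a but v does not force not a.
v does not force not a since v is accessible from v and v forces a.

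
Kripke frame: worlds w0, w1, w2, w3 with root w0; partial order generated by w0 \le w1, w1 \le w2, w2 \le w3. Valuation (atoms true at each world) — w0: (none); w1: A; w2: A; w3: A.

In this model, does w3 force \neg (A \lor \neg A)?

No

w3 \nVdash \neg (A \lor \neg A) since w3 is accessible from w3 and w3 \Vdash A \lor \neg A.
w3 \Vdash A \lor \neg A via the disjunct A.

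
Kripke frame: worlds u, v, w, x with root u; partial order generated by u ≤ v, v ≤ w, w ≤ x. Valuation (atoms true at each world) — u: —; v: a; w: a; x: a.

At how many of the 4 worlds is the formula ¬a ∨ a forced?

u: does not force it — u ⊮ ¬a ∨ a: neither disjunct is forced at u.
v: forces it.
w: forces it.
x: forces it.
Worlds forcing the formula: {v, w, x}.

3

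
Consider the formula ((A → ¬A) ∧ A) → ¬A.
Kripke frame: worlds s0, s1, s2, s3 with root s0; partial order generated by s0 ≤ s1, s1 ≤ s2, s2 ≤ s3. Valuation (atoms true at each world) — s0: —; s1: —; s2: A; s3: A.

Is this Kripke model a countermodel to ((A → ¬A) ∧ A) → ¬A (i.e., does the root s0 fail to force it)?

s0 ⊩ ((A → ¬A) ∧ A) → ¬A vacuously: no world accessible from s0 forces the antecedent (A → ¬A) ∧ A.
So the root s0 forces ((A → ¬A) ∧ A) → ¬A; the model is not a countermodel.

No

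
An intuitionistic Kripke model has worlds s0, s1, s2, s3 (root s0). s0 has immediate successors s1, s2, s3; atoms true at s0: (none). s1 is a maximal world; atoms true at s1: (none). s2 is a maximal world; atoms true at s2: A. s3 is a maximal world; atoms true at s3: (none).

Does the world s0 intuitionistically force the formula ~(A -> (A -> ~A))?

No

s0 ||-/- ~(A -> (A -> ~A)) since s1 is accessible from s0 and s1 ||- A -> (A -> ~A).
s1 ||- A -> (A -> ~A) vacuously: no world accessible from s1 forces the antecedent A.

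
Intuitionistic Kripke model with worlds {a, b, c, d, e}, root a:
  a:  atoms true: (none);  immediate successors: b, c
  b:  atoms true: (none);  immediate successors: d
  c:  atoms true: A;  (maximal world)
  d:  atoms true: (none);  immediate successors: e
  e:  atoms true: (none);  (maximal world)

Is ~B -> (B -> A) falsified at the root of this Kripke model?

a ||- ~B -> (B -> A): every world accessible from a that forces ~B (namely a, b, c, d, e) also forces B -> A.
So the root a forces ~B -> (B -> A); the model is not a countermodel.

No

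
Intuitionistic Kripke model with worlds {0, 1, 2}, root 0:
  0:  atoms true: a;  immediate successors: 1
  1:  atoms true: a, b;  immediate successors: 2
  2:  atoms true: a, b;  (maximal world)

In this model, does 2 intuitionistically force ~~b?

2 ||- ~~b: no world accessible from 2 forces ~b.

Yes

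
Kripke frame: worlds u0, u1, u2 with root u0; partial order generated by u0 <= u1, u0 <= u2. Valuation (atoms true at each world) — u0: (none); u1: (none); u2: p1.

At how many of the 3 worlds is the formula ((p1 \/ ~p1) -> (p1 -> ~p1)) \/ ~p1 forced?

1

u0: does not force it — u0 ||-/- ((p1 \/ ~p1) -> (p1 -> ~p1)) \/ ~p1: neither disjunct is forced at u0.
u1: forces it.
u2: does not force it — u2 ||-/- ((p1 \/ ~p1) -> (p1 -> ~p1)) \/ ~p1: neither disjunct is forced at u2.
Worlds forcing the formula: {u1}.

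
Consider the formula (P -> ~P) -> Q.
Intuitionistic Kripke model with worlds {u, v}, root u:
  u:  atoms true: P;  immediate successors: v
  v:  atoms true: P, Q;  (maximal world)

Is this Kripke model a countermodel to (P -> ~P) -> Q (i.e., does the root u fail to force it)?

No

u ||- (P -> ~P) -> Q vacuously: no world accessible from u forces the antecedent P -> ~P.
So the root u forces (P -> ~P) -> Q; the model is not a countermodel.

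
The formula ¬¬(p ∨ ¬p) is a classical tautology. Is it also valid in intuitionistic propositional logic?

Yes

This is the double negation of excluded middle, which is intuitionistically derivable.
Assuming ¬(p ∨ ¬p): from p we'd get p ∨ ¬p, so ¬p; but then p ∨ ¬p again — contradiction. Hence ¬¬(p ∨ ¬p).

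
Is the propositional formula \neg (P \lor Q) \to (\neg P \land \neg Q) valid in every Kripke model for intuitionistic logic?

Yes

This is a constructively valid De Morgan direction (negated disjunction to conjunction of negations), which is intuitionistically derivable.
From \neg (P \lor Q): if P held then P \lor Q would, contradiction — so \neg P; similarly \neg Q.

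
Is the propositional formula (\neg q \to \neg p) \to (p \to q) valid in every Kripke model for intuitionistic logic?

No

This is the converse of contraposition, which is not intuitionistically valid.
A Kripke countermodel: worlds a, b; order generated by a \le b; atoms true at each world — a:{p}; b:{p,q}.
a \nVdash (\neg q \to \neg p) \to (p \to q): already at a itself, a \Vdash \neg q \to \neg p but a \nVdash p \to q.
a \nVdash p \to q: already at a itself, a \Vdash p but a \nVdash q.
a lacks atom q, so a \nVdash q.
So the root a does not force the formula.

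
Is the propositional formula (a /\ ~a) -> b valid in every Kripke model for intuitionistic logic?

This is an instance of ex falso quodlibet, which is intuitionistically derivable.
No world can force both a and ~a, so the antecedent a /\ ~a is never forced and the implication holds vacuously at every world.

Yes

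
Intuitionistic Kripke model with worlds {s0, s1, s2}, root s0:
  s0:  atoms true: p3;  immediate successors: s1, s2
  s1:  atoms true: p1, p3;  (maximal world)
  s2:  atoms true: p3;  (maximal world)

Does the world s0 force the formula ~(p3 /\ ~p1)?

s0 ||-/- ~(p3 /\ ~p1) since s2 is accessible from s0 and s2 ||- p3 /\ ~p1.
s2 ||- p3 /\ ~p1 since s2 forces both conjuncts.

No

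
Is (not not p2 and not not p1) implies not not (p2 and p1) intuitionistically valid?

Yes

This is the distribution of double negation over conjunction, which is intuitionistically derivable.
Assume not not p2, not not p1, and not (p2 and p1). From p2 we'd get not p1 (since p2 and p1 is refuted), contradicting not not p1; so not p2, contradicting not not p2.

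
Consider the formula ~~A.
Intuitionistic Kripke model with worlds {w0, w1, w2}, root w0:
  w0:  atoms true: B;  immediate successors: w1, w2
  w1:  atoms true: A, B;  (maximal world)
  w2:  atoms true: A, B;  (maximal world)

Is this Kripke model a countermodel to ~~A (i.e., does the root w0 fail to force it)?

w0 ||- ~~A: no world accessible from w0 forces ~A.
So the root w0 forces ~~A; the model is not a countermodel.

No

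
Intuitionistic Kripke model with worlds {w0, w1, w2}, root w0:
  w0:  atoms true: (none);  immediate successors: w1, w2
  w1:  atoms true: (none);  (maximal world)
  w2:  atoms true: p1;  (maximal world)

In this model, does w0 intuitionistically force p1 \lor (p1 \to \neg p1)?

w0 \nVdash p1 \lor (p1 \to \neg p1): neither disjunct is forced at w0.
w0 lacks atom p1, so w0 \nVdash p1.

No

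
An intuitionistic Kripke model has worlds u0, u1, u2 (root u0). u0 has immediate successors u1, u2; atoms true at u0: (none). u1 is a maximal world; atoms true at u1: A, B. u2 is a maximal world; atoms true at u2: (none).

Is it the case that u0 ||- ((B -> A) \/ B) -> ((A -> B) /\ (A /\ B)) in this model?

No

u0 ||-/- ((B -> A) \/ B) -> ((A -> B) /\ (A /\ B)): already at u0 itself, u0 ||- (B -> A) \/ B but u0 ||-/- (A -> B) /\ (A /\ B).
u0 ||-/- (A -> B) /\ (A /\ B) since u0 fails A /\ B.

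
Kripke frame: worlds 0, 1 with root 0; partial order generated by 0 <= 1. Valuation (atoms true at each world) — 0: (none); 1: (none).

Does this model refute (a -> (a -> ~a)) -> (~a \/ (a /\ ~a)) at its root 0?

No

0 ||- (a -> (a -> ~a)) -> (~a \/ (a /\ ~a)): every world accessible from 0 that forces a -> (a -> ~a) (namely 0, 1) also forces ~a \/ (a /\ ~a).
So the root 0 forces (a -> (a -> ~a)) -> (~a \/ (a /\ ~a)); the model is not a countermodel.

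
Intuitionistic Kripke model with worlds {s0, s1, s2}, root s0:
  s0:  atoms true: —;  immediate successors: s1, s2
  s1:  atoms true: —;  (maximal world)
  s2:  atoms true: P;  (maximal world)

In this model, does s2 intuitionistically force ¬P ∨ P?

Yes

s2 ⊩ ¬P ∨ P via the disjunct P.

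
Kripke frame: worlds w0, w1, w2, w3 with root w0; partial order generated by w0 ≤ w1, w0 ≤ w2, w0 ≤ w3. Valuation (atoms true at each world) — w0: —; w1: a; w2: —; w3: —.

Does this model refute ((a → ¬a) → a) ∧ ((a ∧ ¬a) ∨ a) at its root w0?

w0 ⊮ ((a → ¬a) → a) ∧ ((a ∧ ¬a) ∨ a) since w0 fails (a → ¬a) → a.
So the root w0 does not force ((a → ¬a) → a) ∧ ((a ∧ ¬a) ∨ a); the model is a countermodel.

Yes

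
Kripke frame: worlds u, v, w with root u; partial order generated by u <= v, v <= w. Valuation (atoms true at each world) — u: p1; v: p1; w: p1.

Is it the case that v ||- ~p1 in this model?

v ||-/- ~p1 since v is accessible from v and v ||- p1.

No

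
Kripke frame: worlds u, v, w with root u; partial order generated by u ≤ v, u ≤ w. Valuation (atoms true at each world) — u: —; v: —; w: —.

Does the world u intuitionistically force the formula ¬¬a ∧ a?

No

u ⊮ ¬¬a ∧ a since u fails ¬¬a.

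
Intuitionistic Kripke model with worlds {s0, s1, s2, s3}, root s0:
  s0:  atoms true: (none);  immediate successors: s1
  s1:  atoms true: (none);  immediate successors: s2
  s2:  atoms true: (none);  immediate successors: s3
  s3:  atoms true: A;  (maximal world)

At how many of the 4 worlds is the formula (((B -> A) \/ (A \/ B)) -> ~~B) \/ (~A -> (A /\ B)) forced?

s0: forces it.
s1: forces it.
s2: forces it.
s3: forces it.
Worlds forcing the formula: {s0, s1, s2, s3}.

4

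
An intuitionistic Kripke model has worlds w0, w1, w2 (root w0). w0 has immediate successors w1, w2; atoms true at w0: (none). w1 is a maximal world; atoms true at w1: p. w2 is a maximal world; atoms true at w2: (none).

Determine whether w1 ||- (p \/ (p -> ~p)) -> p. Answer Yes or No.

w1 ||- (p \/ (p -> ~p)) -> p: every world accessible from w1 that forces p \/ (p -> ~p) (namely w1) also forces p.

Yes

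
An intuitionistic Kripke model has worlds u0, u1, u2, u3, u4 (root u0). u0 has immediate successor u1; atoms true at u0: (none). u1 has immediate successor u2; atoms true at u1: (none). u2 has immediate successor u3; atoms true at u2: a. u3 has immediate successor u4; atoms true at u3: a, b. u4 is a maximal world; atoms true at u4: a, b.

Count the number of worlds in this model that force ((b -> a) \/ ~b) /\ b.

u0: does not force it — u0 ||-/- ((b -> a) \/ ~b) /\ b since u0 fails b.
u1: does not force it.
u2: does not force it.
u3: forces it.
u4: forces it.
Worlds forcing the formula: {u3, u4}.

2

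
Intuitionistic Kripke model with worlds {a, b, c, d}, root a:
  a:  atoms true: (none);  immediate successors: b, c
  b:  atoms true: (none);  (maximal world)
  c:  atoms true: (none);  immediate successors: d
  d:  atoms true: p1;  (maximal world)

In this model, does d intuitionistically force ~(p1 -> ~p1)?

Yes

d ||- ~(p1 -> ~p1): no world accessible from d forces p1 -> ~p1.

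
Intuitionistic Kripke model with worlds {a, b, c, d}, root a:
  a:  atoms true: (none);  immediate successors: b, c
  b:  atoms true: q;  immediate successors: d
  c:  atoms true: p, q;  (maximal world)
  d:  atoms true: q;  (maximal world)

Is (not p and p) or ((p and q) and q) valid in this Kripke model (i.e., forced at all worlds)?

Not every world: a does not force (not p and p) or ((p and q) and q).
a does not force (not p and p) or ((p and q) and q): neither disjunct is forced at a.
a does not force not p and p since a fails not p.

No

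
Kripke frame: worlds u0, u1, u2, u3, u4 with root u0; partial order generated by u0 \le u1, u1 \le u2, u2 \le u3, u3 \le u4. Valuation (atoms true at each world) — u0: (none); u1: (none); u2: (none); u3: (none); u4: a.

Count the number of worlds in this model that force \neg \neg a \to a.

u0: does not force it — u0 \nVdash \neg \neg a \to a: already at u0 itself, u0 \Vdash \neg \neg a but u0 \nVdash a.
u1: does not force it — u1 \nVdash \neg \neg a \to a: already at u1 itself, u1 \Vdash \neg \neg a but u1 \nVdash a.
u2: does not force it — u2 \nVdash \neg \neg a \to a: already at u2 itself, u2 \Vdash \neg \neg a but u2 \nVdash a.
u3: does not force it.
u4: forces it.
Worlds forcing the formula: {u4}.

1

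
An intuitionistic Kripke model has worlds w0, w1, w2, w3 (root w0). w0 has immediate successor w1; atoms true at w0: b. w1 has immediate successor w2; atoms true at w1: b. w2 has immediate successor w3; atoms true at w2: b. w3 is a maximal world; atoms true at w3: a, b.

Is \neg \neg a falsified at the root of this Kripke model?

No

w0 \Vdash \neg \neg a: no world accessible from w0 forces \neg a.
So the root w0 forces \neg \neg a; the model is not a countermodel.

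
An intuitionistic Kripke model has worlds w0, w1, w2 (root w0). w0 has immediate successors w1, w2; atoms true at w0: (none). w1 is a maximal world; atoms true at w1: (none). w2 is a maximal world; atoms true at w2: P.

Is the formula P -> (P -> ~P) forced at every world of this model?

Not every world: w0 ||-/- P -> (P -> ~P).
w0 ||-/- P -> (P -> ~P): at the accessible world w2, w2 ||- P but w2 ||-/- P -> ~P.
w2 ||-/- P -> ~P: already at w2 itself, w2 ||- P but w2 ||-/- ~P.

No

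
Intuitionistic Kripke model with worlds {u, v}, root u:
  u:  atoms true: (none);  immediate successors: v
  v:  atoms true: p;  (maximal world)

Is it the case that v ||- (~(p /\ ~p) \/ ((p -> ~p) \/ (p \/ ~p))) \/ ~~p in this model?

v ||- (~(p /\ ~p) \/ ((p -> ~p) \/ (p \/ ~p))) \/ ~~p via the disjunct ~(p /\ ~p) \/ ((p -> ~p) \/ (p \/ ~p)).

Yes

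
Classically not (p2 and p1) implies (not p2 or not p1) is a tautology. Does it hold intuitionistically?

No

This is the constructively invalid direction of De Morgan's law for conjunction, which is not intuitionistically valid.
A Kripke countermodel: worlds a, b, c; order generated by a <= b, a <= c; atoms true at each world — a:{}; b:{p2}; c:{p1}.
a does not force not (p2 and p1) implies (not p2 or not p1): already at a itself, a forces not (p2 and p1) but a does not force not p2 or not p1.
a does not force not p2 or not p1: neither disjunct is forced at a.
a does not force not p2 since b is accessible from a and b forces p2.
So the root a does not force the formula.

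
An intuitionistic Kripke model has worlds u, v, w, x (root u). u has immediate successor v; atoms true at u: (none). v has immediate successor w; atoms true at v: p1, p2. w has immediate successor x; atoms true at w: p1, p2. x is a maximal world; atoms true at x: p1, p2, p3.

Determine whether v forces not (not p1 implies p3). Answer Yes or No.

v does not force not (not p1 implies p3) since v is accessible from v and v forces not p1 implies p3.
v forces not p1 implies p3 vacuously: no world accessible from v forces the antecedent not p1.

No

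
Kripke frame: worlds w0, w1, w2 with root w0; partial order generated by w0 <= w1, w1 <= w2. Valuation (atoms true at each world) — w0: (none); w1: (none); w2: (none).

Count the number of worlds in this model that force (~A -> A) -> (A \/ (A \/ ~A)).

w0: forces it.
w1: forces it.
w2: forces it.
Worlds forcing the formula: {w0, w1, w2}.

3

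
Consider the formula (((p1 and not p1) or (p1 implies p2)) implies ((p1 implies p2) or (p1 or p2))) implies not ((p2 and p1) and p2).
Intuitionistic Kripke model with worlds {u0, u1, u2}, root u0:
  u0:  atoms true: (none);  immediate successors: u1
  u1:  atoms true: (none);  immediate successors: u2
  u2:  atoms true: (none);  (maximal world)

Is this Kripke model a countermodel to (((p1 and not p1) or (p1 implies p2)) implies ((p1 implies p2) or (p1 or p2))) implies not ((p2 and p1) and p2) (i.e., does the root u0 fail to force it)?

No

u0 forces (((p1 and not p1) or (p1 implies p2)) implies ((p1 implies p2) or (p1 or p2))) implies not ((p2 and p1) and p2): every world accessible from u0 that forces ((p1 and not p1) or (p1 implies p2)) implies ((p1 implies p2) or (p1 or p2)) (namely u0, u1, u2) also forces not ((p2 and p1) and p2).
So the root u0 forces (((p1 and not p1) or (p1 implies p2)) implies ((p1 implies p2) or (p1 or p2))) implies not ((p2 and p1) and p2); the model is not a countermodel.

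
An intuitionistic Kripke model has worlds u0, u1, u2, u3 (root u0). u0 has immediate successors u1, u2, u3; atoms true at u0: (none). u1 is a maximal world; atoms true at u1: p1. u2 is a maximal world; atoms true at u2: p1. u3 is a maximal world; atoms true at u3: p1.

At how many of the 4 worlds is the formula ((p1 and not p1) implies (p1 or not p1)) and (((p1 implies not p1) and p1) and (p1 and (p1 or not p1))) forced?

0

u0: does not force it — u0 does not force ((p1 and not p1) implies (p1 or not p1)) and (((p1 implies not p1) and p1) and (p1 and (p1 or not p1))) since u0 fails ((p1 implies not p1) and p1) and (p1 and (p1 or not p1)).
u1: does not force it — u1 does not force ((p1 and not p1) implies (p1 or not p1)) and (((p1 implies not p1) and p1) and (p1 and (p1 or not p1))) since u1 fails ((p1 implies not p1) and p1) and (p1 and (p1 or not p1)).
u2: does not force it — u2 does not force ((p1 and not p1) implies (p1 or not p1)) and (((p1 implies not p1) and p1) and (p1 and (p1 or not p1))) since u2 fails ((p1 implies not p1) and p1) and (p1 and (p1 or not p1)).
u3: does not force it.
Worlds forcing the formula: { }.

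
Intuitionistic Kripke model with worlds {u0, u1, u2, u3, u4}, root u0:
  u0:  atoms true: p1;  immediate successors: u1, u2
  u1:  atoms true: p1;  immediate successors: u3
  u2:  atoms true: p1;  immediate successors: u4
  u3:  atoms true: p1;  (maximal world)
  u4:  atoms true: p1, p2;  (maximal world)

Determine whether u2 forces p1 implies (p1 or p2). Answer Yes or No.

Yes

u2 forces p1 implies (p1 or p2): every world accessible from u2 that forces p1 (namely u2, u4) also forces p1 or p2.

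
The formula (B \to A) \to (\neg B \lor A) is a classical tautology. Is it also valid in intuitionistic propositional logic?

This is the material-implication-as-disjunction principle, which is not intuitionistically valid.
A Kripke countermodel: worlds w0, w1; order generated by w0 \le w1; atoms true at each world — w0:{}; w1:{A,B}.
w0 \nVdash (B \to A) \to (\neg B \lor A): already at w0 itself, w0 \Vdash B \to A but w0 \nVdash \neg B \lor A.
w0 \nVdash \neg B \lor A: neither disjunct is forced at w0.
w0 \nVdash \neg B since w1 is accessible from w0 and w1 \Vdash B.
So the root w0 does not force the formula.

No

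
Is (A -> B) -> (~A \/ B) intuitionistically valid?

No

This is the material-implication-as-disjunction principle, which is not intuitionistically valid.
A Kripke countermodel: worlds s0, s1; order generated by s0 <= s1; atoms true at each world — s0:{}; s1:{A,B}.
s0 ||-/- (A -> B) -> (~A \/ B): already at s0 itself, s0 ||- A -> B but s0 ||-/- ~A \/ B.
s0 ||-/- ~A \/ B: neither disjunct is forced at s0.
s0 ||-/- ~A since s1 is accessible from s0 and s1 ||- A.
So the root s0 does not force the formula.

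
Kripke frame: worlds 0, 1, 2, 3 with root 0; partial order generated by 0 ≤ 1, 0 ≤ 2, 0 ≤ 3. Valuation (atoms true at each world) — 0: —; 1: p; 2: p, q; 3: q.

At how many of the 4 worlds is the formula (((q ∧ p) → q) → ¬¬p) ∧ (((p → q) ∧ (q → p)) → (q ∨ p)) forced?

2

0: does not force it — 0 ⊮ (((q ∧ p) → q) → ¬¬p) ∧ (((p → q) ∧ (q → p)) → (q ∨ p)) since 0 fails ((q ∧ p) → q) → ¬¬p.
1: forces it.
2: forces it.
3: does not force it — 3 ⊮ (((q ∧ p) → q) → ¬¬p) ∧ (((p → q) ∧ (q → p)) → (q ∨ p)) since 3 fails ((q ∧ p) → q) → ¬¬p.
Worlds forcing the formula: {1, 2}.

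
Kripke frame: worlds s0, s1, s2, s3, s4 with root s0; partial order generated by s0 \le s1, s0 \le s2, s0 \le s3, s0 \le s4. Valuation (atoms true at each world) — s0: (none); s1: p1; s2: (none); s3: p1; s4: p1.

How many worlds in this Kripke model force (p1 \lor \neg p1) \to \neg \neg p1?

s0: does not force it — s0 \nVdash (p1 \lor \neg p1) \to \neg \neg p1: at the accessible world s2, s2 \Vdash p1 \lor \neg p1 but s2 \nVdash \neg \neg p1.
s1: forces it.
s2: does not force it — s2 \nVdash (p1 \lor \neg p1) \to \neg \neg p1: already at s2 itself, s2 \Vdash p1 \lor \neg p1 but s2 \nVdash \neg \neg p1.
s3: forces it.
s4: forces it.
Worlds forcing the formula: {s1, s3, s4}.

3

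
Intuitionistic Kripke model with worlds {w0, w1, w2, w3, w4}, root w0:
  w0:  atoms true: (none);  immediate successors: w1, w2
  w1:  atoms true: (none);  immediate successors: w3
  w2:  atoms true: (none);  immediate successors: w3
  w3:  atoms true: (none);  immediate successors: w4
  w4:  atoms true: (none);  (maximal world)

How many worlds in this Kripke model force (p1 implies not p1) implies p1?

0

w0: does not force it — w0 does not force (p1 implies not p1) implies p1: already at w0 itself, w0 forces p1 implies not p1 but w0 does not force p1.
w1: does not force it — w1 does not force (p1 implies not p1) implies p1: already at w1 itself, w1 forces p1 implies not p1 but w1 does not force p1.
w2: does not force it — w2 does not force (p1 implies not p1) implies p1: already at w2 itself, w2 forces p1 implies not p1 but w2 does not force p1.
w3: does not force it.
w4: does not force it.
Worlds forcing the formula: { }.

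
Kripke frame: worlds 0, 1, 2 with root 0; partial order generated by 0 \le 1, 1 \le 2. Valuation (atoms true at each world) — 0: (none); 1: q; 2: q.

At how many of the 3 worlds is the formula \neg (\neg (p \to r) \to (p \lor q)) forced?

0

0: does not force it — 0 \nVdash \neg (\neg (p \to r) \to (p \lor q)) since 0 is accessible from 0 and 0 \Vdash \neg (p \to r) \to (p \lor q).
1: does not force it — 1 \nVdash \neg (\neg (p \to r) \to (p \lor q)) since 1 is accessible from 1 and 1 \Vdash \neg (p \to r) \to (p \lor q).
2: does not force it.
Worlds forcing the formula: { }.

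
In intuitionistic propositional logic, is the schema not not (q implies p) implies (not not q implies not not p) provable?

This is the distribution of double negation over implication, which is intuitionistically derivable.
Assume not not (q implies p) and not not q; suppose not p. Then q implies p would give not q (by contraposition), contradicting not not q; so not (q implies p), contradicting not not (q implies p). Hence not not p.

Yes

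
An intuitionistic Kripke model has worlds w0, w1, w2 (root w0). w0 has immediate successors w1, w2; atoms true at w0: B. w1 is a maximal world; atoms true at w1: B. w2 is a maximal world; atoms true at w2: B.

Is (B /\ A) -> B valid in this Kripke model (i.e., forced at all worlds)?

w0 ||- (B /\ A) -> B vacuously: no world accessible from w0 forces the antecedent B /\ A.
Since the root w0 forces (B /\ A) -> B and forcing is persistent (monotone upward), every world forces it.

Yes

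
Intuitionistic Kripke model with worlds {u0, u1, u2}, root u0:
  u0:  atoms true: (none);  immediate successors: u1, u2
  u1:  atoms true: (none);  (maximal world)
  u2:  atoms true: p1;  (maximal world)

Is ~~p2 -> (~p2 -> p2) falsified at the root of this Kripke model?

u0 ||- ~~p2 -> (~p2 -> p2) vacuously: no world accessible from u0 forces the antecedent ~~p2.
So the root u0 forces ~~p2 -> (~p2 -> p2); the model is not a countermodel.

No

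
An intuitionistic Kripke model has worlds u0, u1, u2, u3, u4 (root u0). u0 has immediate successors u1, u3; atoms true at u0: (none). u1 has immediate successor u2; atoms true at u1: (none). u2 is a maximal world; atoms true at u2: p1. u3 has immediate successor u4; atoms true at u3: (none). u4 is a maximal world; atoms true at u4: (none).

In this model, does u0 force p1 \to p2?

u0 \nVdash p1 \to p2: at the accessible world u2, u2 \Vdash p1 but u2 \nVdash p2.
u2 lacks atom p2, so u2 \nVdash p2.

No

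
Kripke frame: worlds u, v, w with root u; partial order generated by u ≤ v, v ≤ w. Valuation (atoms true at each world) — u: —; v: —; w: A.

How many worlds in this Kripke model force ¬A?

0

u: does not force it — u ⊮ ¬A since w is accessible from u and w ⊩ A.
v: does not force it — v ⊮ ¬A since w is accessible from v and w ⊩ A.
w: does not force it — w ⊮ ¬A since w is accessible from w and w ⊩ A.
Worlds forcing the formula: { }.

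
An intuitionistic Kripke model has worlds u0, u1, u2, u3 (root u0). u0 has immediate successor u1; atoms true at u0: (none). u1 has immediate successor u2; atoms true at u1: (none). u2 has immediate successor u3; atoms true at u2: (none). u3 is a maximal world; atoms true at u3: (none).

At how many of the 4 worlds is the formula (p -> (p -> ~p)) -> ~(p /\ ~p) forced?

4

u0: forces it.
u1: forces it.
u2: forces it.
u3: forces it.
Worlds forcing the formula: {u0, u1, u2, u3}.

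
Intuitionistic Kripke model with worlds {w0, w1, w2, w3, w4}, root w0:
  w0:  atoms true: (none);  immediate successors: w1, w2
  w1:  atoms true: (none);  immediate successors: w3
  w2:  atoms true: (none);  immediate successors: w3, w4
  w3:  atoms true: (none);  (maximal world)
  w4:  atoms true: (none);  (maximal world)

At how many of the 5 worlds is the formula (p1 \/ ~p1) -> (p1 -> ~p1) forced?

5

w0: forces it.
w1: forces it.
w2: forces it.
w3: forces it.
w4: forces it.
Worlds forcing the formula: {w0, w1, w2, w3, w4}.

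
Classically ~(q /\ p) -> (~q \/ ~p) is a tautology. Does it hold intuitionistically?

No

This is the constructively invalid direction of De Morgan's law for conjunction, which is not intuitionistically valid.
A Kripke countermodel: worlds w0, w1, w2; order generated by w0 <= w1, w0 <= w2; atoms true at each world — w0:{}; w1:{q}; w2:{p}.
w0 ||-/- ~(q /\ p) -> (~q \/ ~p): already at w0 itself, w0 ||- ~(q /\ p) but w0 ||-/- ~q \/ ~p.
w0 ||-/- ~q \/ ~p: neither disjunct is forced at w0.
w0 ||-/- ~q since w1 is accessible from w0 and w1 ||- q.
So the root w0 does not force the formula.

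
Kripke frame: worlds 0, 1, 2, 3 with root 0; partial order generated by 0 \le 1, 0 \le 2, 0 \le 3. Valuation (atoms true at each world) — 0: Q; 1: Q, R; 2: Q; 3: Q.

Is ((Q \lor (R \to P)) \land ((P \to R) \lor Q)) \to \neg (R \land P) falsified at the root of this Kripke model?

No

0 \Vdash ((Q \lor (R \to P)) \land ((P \to R) \lor Q)) \to \neg (R \land P): every world accessible from 0 that forces (Q \lor (R \to P)) \land ((P \to R) \lor Q) (namely 0, 1, 2, 3) also forces \neg (R \land P).
So the root 0 forces ((Q \lor (R \to P)) \land ((P \to R) \lor Q)) \to \neg (R \land P); the model is not a countermodel.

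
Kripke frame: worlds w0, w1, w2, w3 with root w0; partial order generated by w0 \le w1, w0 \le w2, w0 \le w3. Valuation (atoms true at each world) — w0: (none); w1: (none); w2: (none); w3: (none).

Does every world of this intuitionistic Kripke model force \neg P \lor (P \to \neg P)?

Yes

w0 \Vdash \neg P \lor (P \to \neg P) via the disjunct \neg P.
Since the root w0 forces \neg P \lor (P \to \neg P) and forcing is persistent (monotone upward), every world forces it.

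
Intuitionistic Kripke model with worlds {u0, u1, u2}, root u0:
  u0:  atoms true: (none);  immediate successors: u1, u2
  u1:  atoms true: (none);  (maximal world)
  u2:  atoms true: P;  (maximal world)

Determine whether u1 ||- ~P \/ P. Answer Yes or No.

Yes

u1 ||- ~P \/ P via the disjunct ~P.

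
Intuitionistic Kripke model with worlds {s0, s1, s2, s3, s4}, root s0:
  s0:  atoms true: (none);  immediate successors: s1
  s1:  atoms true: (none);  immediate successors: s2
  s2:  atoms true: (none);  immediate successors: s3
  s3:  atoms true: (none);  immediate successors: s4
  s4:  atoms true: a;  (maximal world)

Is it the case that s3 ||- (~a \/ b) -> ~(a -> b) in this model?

s3 ||- (~a \/ b) -> ~(a -> b) vacuously: no world accessible from s3 forces the antecedent ~a \/ b.

Yes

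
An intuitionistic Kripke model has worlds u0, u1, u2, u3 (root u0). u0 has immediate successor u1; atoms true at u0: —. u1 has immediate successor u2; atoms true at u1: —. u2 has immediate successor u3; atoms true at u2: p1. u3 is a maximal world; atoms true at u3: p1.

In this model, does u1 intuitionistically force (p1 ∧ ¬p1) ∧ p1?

u1 ⊮ (p1 ∧ ¬p1) ∧ p1 since u1 fails p1 ∧ ¬p1.

No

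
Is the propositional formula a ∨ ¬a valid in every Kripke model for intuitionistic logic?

No

This is the law of excluded middle, which is not intuitionistically valid.
A Kripke countermodel: worlds u, v; order generated by u ≤ v; atoms true at each world — u:{}; v:{a}.
u ⊮ a ∨ ¬a: neither disjunct is forced at u.
u lacks atom a, so u ⊮ a.
So the root u does not force the formula.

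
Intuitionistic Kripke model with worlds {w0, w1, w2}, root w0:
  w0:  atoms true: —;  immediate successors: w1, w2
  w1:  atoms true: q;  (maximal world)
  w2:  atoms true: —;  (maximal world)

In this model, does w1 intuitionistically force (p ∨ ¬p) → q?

w1 ⊩ (p ∨ ¬p) → q: every world accessible from w1 that forces p ∨ ¬p (namely w1) also forces q.

Yes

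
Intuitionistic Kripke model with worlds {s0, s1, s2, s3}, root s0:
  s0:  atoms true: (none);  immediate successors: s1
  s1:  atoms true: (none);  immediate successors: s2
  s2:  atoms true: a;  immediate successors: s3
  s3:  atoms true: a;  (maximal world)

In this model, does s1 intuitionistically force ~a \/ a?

s1 ||-/- ~a \/ a: neither disjunct is forced at s1.
s1 ||-/- ~a since s2 is accessible from s1 and s2 ||- a.

No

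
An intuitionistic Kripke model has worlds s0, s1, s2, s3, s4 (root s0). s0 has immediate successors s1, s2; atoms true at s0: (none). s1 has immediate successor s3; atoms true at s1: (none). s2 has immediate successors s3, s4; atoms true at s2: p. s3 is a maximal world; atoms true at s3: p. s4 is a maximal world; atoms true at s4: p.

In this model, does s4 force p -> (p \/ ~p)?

s4 ||- p -> (p \/ ~p): every world accessible from s4 that forces p (namely s4) also forces p \/ ~p.

Yes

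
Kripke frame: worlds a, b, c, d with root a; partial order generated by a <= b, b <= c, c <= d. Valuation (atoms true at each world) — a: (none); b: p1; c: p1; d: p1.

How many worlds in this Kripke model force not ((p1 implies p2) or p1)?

a: does not force it — a does not force not ((p1 implies p2) or p1) since b is accessible from a and b forces (p1 implies p2) or p1.
b: does not force it — b does not force not ((p1 implies p2) or p1) since b is accessible from b and b forces (p1 implies p2) or p1.
c: does not force it.
d: does not force it.
Worlds forcing the formula: { }.

0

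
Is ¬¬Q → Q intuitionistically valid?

No

This is double-negation elimination, which is not intuitionistically valid.
A Kripke countermodel: worlds u, v; order generated by u ≤ v; atoms true at each world — u:{}; v:{Q}.
u ⊮ ¬¬Q → Q: already at u itself, u ⊩ ¬¬Q but u ⊮ Q.
u lacks atom Q, so u ⊮ Q.
So the root u does not force the formula.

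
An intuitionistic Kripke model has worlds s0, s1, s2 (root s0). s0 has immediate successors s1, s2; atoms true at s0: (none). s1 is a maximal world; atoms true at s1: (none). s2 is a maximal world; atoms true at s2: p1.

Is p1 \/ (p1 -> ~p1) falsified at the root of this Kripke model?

s0 ||-/- p1 \/ (p1 -> ~p1): neither disjunct is forced at s0.
s0 lacks atom p1, so s0 ||-/- p1.
So the root s0 does not force p1 \/ (p1 -> ~p1); the model is a countermodel.

Yes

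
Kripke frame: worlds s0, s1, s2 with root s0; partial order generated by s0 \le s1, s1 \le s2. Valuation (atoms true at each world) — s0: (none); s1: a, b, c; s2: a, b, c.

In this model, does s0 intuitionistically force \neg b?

s0 \nVdash \neg b since s1 is accessible from s0 and s1 \Vdash b.

No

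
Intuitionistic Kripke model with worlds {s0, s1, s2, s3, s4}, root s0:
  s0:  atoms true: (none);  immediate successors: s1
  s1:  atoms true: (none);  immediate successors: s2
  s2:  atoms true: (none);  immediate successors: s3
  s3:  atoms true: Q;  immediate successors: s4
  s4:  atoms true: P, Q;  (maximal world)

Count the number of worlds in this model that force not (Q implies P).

0

s0: does not force it — s0 does not force not (Q implies P) since s4 is accessible from s0 and s4 forces Q implies P.
s1: does not force it — s1 does not force not (Q implies P) since s4 is accessible from s1 and s4 forces Q implies P.
s2: does not force it — s2 does not force not (Q implies P) since s4 is accessible from s2 and s4 forces Q implies P.
s3: does not force it.
s4: does not force it.
Worlds forcing the formula: { }.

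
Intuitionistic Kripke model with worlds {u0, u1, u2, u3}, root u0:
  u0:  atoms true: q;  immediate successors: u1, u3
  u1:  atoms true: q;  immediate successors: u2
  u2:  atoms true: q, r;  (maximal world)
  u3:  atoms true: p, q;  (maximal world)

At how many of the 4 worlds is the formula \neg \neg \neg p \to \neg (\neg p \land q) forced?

u0: does not force it — u0 \nVdash \neg \neg \neg p \to \neg (\neg p \land q): at the accessible world u1, u1 \Vdash \neg \neg \neg p but u1 \nVdash \neg (\neg p \land q).
u1: does not force it.
u2: does not force it.
u3: forces it.
Worlds forcing the formula: {u3}.

1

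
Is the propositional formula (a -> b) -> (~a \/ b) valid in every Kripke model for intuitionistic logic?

This is the material-implication-as-disjunction principle, which is not intuitionistically valid.
A Kripke countermodel: worlds w0, w1; order generated by w0 <= w1; atoms true at each world — w0:{}; w1:{a,b}.
w0 ||-/- (a -> b) -> (~a \/ b): already at w0 itself, w0 ||- a -> b but w0 ||-/- ~a \/ b.
w0 ||-/- ~a \/ b: neither disjunct is forced at w0.
w0 ||-/- ~a since w1 is accessible from w0 and w1 ||- a.
So the root w0 does not force the formula.

No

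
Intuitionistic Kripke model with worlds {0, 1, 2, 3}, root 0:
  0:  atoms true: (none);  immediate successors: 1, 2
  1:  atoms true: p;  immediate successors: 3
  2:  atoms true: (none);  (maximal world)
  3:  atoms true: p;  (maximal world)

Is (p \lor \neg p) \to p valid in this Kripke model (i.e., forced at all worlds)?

Not every world: 0 \nVdash (p \lor \neg p) \to p.
0 \nVdash (p \lor \neg p) \to p: at the accessible world 2, 2 \Vdash p \lor \neg p but 2 \nVdash p.
2 lacks atom p, so 2 \nVdash p.

No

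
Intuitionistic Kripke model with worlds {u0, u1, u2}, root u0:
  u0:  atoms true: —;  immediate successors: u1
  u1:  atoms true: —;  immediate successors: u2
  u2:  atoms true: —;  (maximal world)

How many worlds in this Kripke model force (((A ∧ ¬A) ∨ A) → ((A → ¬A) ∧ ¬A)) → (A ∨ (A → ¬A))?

u0: forces it.
u1: forces it.
u2: forces it.
Worlds forcing the formula: {u0, u1, u2}.

3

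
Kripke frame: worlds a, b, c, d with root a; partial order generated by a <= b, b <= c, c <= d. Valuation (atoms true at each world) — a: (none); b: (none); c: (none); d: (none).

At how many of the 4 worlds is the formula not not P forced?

0

a: does not force it — a does not force not not P since a is accessible from a and a forces not P.
b: does not force it.
c: does not force it.
d: does not force it.
Worlds forcing the formula: { }.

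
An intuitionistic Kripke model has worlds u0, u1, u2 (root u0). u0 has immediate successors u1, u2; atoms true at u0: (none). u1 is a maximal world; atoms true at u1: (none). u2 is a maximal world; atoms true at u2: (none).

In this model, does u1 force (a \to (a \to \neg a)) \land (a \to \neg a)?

u1 \Vdash (a \to (a \to \neg a)) \land (a \to \neg a) since u1 forces both conjuncts.

Yes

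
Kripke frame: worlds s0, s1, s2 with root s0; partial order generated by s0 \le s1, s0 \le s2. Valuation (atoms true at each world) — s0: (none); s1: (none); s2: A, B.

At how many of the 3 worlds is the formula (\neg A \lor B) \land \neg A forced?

s0: does not force it — s0 \nVdash (\neg A \lor B) \land \neg A since s0 fails \neg A \lor B.
s1: forces it.
s2: does not force it — s2 \nVdash (\neg A \lor B) \land \neg A since s2 fails \neg A.
Worlds forcing the formula: {s1}.

1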